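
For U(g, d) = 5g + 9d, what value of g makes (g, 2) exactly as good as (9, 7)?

g = 18

U(9, 7) = 108.
Set U(g, 2) = 108 and solve.
5g + 9·2 = 108 ⇒ 5g = 90 ⇒ g = 18.
Check: U(18, 2) = 108.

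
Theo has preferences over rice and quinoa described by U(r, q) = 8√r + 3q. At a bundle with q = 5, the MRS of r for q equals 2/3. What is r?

MU_r = 8/(2√r), MU_q = 3.
MRS = 8/(2√r) ÷ 3.
MRS depends only on r: (4/3)/√r = 2/3 ⇒ √r = (4/3)/(2/3) = 2 ⇒ r = 4.

r = 4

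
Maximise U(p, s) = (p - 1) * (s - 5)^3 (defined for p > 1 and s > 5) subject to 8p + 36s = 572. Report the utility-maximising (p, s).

MU_p = (s−5)^3, MU_s = 3·(p−1)·(s−5)^2.
MRS = (1/3)·(s−5)/(p−1).
Tangency: set MRS = p_p/p_s = 8/36 = 2/9.
So (1/3)·(s − 5)/(p − 1) = 2/9, i.e. (s − 5) = (2/3)·(p − 1).
Rewrite the budget in excess-of-subsistence terms: 8·(p − 1) + 36·(s − 5) = 572 − 8·1 − 36·5 = 384.
Substituting, 32·(p − 1) = 384, so p − 1 = 12 and p* = 13.
Then s − 5 = (2/3)·12 = 8, so s* = 13.

p* = 13, s* = 13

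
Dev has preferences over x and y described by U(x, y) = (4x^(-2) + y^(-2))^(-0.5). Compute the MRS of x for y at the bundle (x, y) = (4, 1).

For CES with ρ = -2, MRS = (4/1)·(y/x)^3.
At (4, 1): MRS = 1/16.
That is, one extra unit of x is worth 1/16 units of y at the margin.

MRS = 1/16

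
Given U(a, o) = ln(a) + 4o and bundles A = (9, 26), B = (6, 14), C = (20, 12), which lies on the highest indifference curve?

Bundle A

Evaluate utility at each bundle:
U(A) = 106.197.
U(B) = 57.792.
U(C) = 50.996.
Highest utility is A, so A ≻ B ≻ C.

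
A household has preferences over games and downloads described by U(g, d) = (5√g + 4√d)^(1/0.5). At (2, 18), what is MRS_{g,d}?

MRS = 3.75

For CES with ρ = 0.5, MRS = (5/4)·√(d/g).
At (2, 18): MRS = 3.75.
That is, one extra unit of g is worth 3.75 units of d at the margin.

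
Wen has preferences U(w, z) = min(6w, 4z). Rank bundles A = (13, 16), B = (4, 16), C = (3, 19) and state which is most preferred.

Evaluate utility at each bundle:
U(A) = 64.
U(B) = 24.
U(C) = 18.
Highest utility is A, so A ≻ B ≻ C.

Bundle A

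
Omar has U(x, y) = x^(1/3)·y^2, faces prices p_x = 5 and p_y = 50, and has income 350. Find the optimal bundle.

MU_x = 1/3·x^(-2/3)·y^2 and MU_y = 2·x^(1/3)·y.
MRS = MU_x/MU_y = (1/6)·y/x.
Tangency: set MRS = p_x/p_y = 5/50 = 0.1.
So (1/6)·y/x = 0.1, i.e. y = 0.6·x.
Substitute into the budget 5·x + 50·y = 350: 35·x = 350, so x* = 10.
Then y* = 0.6·10 = 6.

x* = 10, y* = 6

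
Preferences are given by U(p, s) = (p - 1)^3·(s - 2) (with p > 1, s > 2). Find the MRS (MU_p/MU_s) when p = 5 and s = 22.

MRS = 15

MU_p = 3·(p−1)^2·(s−2), MU_s = (p−1)^3.
MRS = (3/1)·(s−2)/(p−1).
At (5, 22): MRS = 15.
The indifference curve has slope −15 at this bundle.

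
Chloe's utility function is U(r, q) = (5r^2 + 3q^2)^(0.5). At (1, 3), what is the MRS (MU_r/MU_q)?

MRS = 5/9

For CES with ρ = 2, MRS = (5/3)·(q/r)^(-1).
At (1, 3): MRS = 5/9.
So at (1, 3) the consumer would give up 5/9 units of q for one more unit of r.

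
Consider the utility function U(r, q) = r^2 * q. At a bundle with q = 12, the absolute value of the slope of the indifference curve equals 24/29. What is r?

r = 29

MU_r = 2·r·q and MU_q = r^2.
MRS = MU_r/MU_q = (2/1)·q/r.
Substitute q = 12: MRS = 24/r. Setting 24/r = 24/29 gives r = 24/(24/29) = 29.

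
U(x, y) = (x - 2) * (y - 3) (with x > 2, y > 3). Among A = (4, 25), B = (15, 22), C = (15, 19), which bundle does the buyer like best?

Bundle B

Evaluate utility at each bundle:
U(A) = 44.
U(B) = 247.
U(C) = 208.
Highest utility is B, so B ≻ C ≻ A.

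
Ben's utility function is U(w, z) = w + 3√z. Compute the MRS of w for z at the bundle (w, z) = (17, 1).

MRS = 2/3

MU_w = 1, MU_z = 3/(2√z).
MRS = 1 ÷ (3/(2√z)).
At (17, 1): MRS = 2/3.
That is, one extra unit of w is worth 2/3 units of z at the margin.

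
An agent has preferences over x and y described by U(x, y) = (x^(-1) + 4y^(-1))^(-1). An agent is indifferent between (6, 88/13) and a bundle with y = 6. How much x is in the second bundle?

x = 11

U depends on (x, y) only through S = x^(-1) + 4y^(-1), so equal utility means equal S. At (6, 88/13): S = 25/33.
With y = 6: 4·6^(-1) = 2/3, so x^(-1) = 25/33 − 2/3 = 1/11.
Hence x = 1/(1/11) = 11.
Check: U(11, 6) = 1.32.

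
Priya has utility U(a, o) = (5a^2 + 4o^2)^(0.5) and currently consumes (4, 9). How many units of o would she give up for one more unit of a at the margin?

MRS = 5/9

For CES with ρ = 2, MRS = (5/4)·(o/a)^(-1).
At (4, 9): MRS = 5/9.
The indifference curve has slope −5/9 at this bundle.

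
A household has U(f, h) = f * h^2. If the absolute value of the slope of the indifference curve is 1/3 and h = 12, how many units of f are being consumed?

MU_f = h^2 and MU_h = 2·f·h.
MRS = MU_f/MU_h = (1/2)·h/f.
Substitute h = 12: MRS = 6/f. Setting 6/f = 1/3 gives f = 6/(1/3) = 18.

f = 18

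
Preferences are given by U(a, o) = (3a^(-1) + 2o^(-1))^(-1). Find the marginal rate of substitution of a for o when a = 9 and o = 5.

MRS = 25/54

For CES with ρ = -1, MRS = (3/2)·(o/a)^2.
At (9, 5): MRS = 25/54.
That is, one extra unit of a is worth 25/54 units of o at the margin.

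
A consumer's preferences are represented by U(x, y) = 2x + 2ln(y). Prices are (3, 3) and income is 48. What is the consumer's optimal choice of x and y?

x* = 15, y* = 1

MU_x = 2, MU_y = 2/y.
MRS = 2 ÷ (2/y).
Tangency: set MRS = p_x/p_y = 3/3 = 1.
MRS depends only on y: y = 1 ⇒ y* = 1.
From the budget, 3·x = 48 − 3·1 = 45, so x* = 15.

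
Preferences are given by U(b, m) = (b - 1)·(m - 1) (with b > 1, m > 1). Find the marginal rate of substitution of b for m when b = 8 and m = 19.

MRS = 18/7

MU_b = (m−1), MU_m = (b−1).
MRS = (m−1)/(b−1).
At (8, 19): MRS = 18/7.
So at (8, 19) the consumer would give up 18/7 units of m for one more unit of b.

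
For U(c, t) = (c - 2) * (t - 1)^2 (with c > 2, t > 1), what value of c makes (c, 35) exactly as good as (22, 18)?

c = 7

U(22, 18) = 5780.
Set U(c, 35) = 5780 and solve.
With t = 35: (35 − 1)^2 = 1156, so (c − 2) = 5780/1156 = 5.
So c = 2 + 5 = 7.
Check: U(7, 35) = 5780.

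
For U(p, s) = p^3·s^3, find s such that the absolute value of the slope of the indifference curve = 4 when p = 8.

MU_p = 3·p^2·s^3 and MU_s = 3·p^3·s^2.
MRS = MU_p/MU_s = s/p.
Substitute p = 8: MRS = s/8. Setting s/8 = 4 gives s = 4·8 = 32.

s = 32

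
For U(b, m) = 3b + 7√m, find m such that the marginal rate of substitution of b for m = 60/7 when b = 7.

MU_b = 3, MU_m = 7/(2√m).
MRS = 3 ÷ (7/(2√m)).
MRS depends only on m: (6/7)·√m = 60/7 ⇒ √m = (60/7)/(6/7) = 10 ⇒ m = 100.

m = 100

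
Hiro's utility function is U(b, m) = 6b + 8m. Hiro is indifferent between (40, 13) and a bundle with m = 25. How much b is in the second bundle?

b = 24

U(40, 13) = 344.
Set U(b, 25) = 344 and solve.
6b + 8·25 = 344 ⇒ 6b = 144 ⇒ b = 24.
Check: U(24, 25) = 344.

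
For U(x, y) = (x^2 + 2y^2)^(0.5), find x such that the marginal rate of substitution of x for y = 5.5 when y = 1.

x = 11

For CES with ρ = 2, MRS = (1/2)·(y/x)^(-1).
Setting (1/2)·(1/x)^(-1) = 5.5 gives (1/x)^(-1) = 11, so 1/x = 1/11 and x = 11.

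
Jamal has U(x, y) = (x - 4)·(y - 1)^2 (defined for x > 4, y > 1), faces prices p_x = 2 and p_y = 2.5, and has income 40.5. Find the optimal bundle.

MU_x = (y−1)^2, MU_y = 2·(x−4)·(y−1).
MRS = (1/2)·(y−1)/(x−4).
Tangency: set MRS = p_x/p_y = 2/2.5 = 0.8.
So (1/2)·(y − 1)/(x − 4) = 0.8, i.e. (y − 1) = 1.6·(x − 4).
Rewrite the budget in excess-of-subsistence terms: 2·(x − 4) + 2.5·(y − 1) = 40.5 − 2·4 − 2.5·1 = 30.
Substituting, 6·(x − 4) = 30, so x − 4 = 5 and x* = 9.
Then y − 1 = 1.6·5 = 8, so y* = 9.

x* = 9, y* = 9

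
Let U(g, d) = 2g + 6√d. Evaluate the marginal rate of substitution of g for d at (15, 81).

MRS = 6

MU_g = 2, MU_d = 6/(2√d).
MRS = 2 ÷ (6/(2√d)).
At (15, 81): MRS = 6.
That is, one extra unit of g is worth 6 units of d at the margin.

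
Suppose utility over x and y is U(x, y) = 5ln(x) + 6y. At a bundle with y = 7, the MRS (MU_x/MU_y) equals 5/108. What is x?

MU_x = 5/x, MU_y = 6.
MRS = 5/x ÷ 6.
MRS depends only on x: (5/6)/x = 5/108 ⇒ x = (5/6)/(5/108) = 18.

x = 18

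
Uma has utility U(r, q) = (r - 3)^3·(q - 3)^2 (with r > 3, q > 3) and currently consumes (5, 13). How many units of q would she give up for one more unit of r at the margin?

MRS = 7.5

MU_r = 3·(r−3)^2·(q−3)^2, MU_q = 2·(r−3)^3·(q−3).
MRS = (3/2)·(q−3)/(r−3).
At (5, 13): MRS = 7.5.
So at (5, 13) the consumer would give up 7.5 units of q for one more unit of r.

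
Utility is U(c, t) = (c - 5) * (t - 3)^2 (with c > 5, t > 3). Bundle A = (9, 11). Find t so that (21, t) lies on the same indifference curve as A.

t = 7

U(9, 11) = 256.
Set U(21, t) = 256 and solve.
With c = 21: (21 − 5) = 16, so (t − 3)^2 = 256/16 = 16.
Taking the square root (with t > 3): t − 3 = 4, so t = 7.
Check: U(21, 7) = 256.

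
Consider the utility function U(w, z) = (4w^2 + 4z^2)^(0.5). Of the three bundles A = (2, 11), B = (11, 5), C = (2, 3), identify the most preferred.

Evaluate utility at each bundle:
U(A) = 22.361.
U(B) = 24.166.
U(C) = 7.211.
Highest utility is B, so B ≻ A ≻ C.

Bundle B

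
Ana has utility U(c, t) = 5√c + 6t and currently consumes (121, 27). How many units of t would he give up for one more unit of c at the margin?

MRS = 5/132

MU_c = 5/(2√c), MU_t = 6.
MRS = 5/(2√c) ÷ 6.
At (121, 27): MRS = 5/132.
So at (121, 27) the consumer would give up 5/132 units of t for one more unit of c.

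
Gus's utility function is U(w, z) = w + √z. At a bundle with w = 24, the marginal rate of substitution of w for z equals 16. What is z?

MU_w = 1, MU_z = 1/(2√z).
MRS = 1 ÷ (1/(2√z)).
MRS depends only on z: 2·√z = 16 ⇒ √z = 16/2 = 8 ⇒ z = 64.

z = 64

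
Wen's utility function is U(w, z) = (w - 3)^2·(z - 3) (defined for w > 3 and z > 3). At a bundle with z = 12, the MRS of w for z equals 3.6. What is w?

w = 8

MU_w = 2·(w−3)·(z−3), MU_z = (w−3)^2.
MRS = (2/1)·(z−3)/(w−3).
Substitute z = 12: MRS = 18/(w − 3). Setting this equal to 3.6 gives w − 3 = 18/3.6 = 5, so w = 8.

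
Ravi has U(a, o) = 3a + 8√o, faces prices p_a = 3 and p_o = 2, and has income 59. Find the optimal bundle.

MU_a = 3, MU_o = 8/(2√o).
MRS = 3 ÷ (8/(2√o)).
Tangency: set MRS = p_a/p_o = 3/2 = 1.5.
MRS depends only on o: 0.75·√o = 1.5 ⇒ √o = 1.5/0.75 = 2 ⇒ o* = 4.
From the budget, 3·a = 59 − 2·4 = 51, so a* = 17.

a* = 17, o* = 4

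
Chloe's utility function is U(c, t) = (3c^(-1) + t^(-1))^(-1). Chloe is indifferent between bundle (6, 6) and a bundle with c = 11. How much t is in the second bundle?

U depends on (c, t) only through S = 3c^(-1) + t^(-1), so equal utility means equal S. At (6, 6): S = 2/3.
With c = 11: 3·11^(-1) = 3/11, so t^(-1) = 2/3 − 3/11 = 13/33.
Hence t = 1/(13/33) = 33/13.
Check: U(11, 33/13) = 1.5.

t = 33/13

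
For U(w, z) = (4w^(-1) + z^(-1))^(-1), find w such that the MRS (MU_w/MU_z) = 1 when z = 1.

For CES with ρ = -1, MRS = (4/1)·(z/w)^2.
Setting (4/1)·(1/w)^2 = 1 gives (1/w)^2 = 0.25, so 1/w = 0.5 and w = 2.

w = 2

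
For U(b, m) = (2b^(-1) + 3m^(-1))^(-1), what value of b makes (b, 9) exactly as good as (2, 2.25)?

U depends on (b, m) only through S = 2b^(-1) + 3m^(-1), so equal utility means equal S. At (2, 2.25): S = 7/3.
With m = 9: 3·9^(-1) = 1/3, so 2b^(-1) = 7/3 − 1/3 = 2, i.e. b^(-1) = 1.
Hence b = 1/1 = 1.
Check: U(1, 9) = 0.4286.

b = 1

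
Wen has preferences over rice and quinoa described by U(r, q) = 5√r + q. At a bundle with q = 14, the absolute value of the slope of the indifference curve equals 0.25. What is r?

MU_r = 5/(2√r), MU_q = 1.
MRS = 5/(2√r) ÷ 1.
MRS depends only on r: 2.5/√r = 0.25 ⇒ √r = 2.5/0.25 = 10 ⇒ r = 100.

r = 100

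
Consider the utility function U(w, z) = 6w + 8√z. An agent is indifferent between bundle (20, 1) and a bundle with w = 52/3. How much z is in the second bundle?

z = 9

U(20, 1) = 128.
Set U(52/3, z) = 128 and solve.
With w = 52/3: 8√z = 128 − 6·52/3 = 24, so √z = 3 and z = 9.
Check: U(52/3, 9) = 128.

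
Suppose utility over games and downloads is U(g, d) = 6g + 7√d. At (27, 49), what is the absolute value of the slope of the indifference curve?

MU_g = 6, MU_d = 7/(2√d).
MRS = 6 ÷ (7/(2√d)).
At (27, 49): MRS = 12.
That is, one extra unit of g is worth 12 units of d at the margin.

MRS = 12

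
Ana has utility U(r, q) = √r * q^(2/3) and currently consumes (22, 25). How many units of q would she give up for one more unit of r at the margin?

MRS = 75/88

MU_r = 0.5·r^(-0.5)·q^(2/3) and MU_q = 2/3·√r·q^(-1/3).
MRS = MU_r/MU_q = (0.75)·q/r.
At (22, 25): MRS = 75/88.
That is, one extra unit of r is worth 75/88 units of q at the margin.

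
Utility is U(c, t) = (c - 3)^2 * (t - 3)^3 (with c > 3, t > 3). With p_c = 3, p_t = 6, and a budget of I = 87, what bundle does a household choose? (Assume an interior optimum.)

MU_c = 2·(c−3)·(t−3)^3, MU_t = 3·(c−3)^2·(t−3)^2.
MRS = (2/3)·(t−3)/(c−3).
Tangency: set MRS = p_c/p_t = 3/6 = 0.5.
So (2/3)·(t − 3)/(c − 3) = 0.5, i.e. (t − 3) = 0.75·(c − 3).
Rewrite the budget in excess-of-subsistence terms: 3·(c − 3) + 6·(t − 3) = 87 − 3·3 − 6·3 = 60.
Substituting, 7.5·(c − 3) = 60, so c − 3 = 8 and c* = 11.
Then t − 3 = 0.75·8 = 6, so t* = 9.

c* = 11, t* = 9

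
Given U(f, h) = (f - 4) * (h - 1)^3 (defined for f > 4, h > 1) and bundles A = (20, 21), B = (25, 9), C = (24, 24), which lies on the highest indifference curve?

Evaluate utility at each bundle:
U(A) = 128000.
U(B) = 10752.
U(C) = 243340.
Highest utility is C, so C ≻ A ≻ B.

Bundle C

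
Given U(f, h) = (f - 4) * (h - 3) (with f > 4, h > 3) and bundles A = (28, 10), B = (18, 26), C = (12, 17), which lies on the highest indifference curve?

Evaluate utility at each bundle:
U(A) = 168.
U(B) = 322.
U(C) = 112.
Highest utility is B, so B ≻ A ≻ C.

Bundle B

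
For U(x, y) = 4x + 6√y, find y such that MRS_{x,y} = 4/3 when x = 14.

MU_x = 4, MU_y = 6/(2√y).
MRS = 4 ÷ (6/(2√y)).
MRS depends only on y: (4/3)·√y = 4/3 ⇒ √y = (4/3)/(4/3) = 1 ⇒ y = 1.

y = 1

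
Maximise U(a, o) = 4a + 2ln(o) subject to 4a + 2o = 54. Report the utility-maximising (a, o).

MU_a = 4, MU_o = 2/o.
MRS = 4 ÷ (2/o).
Tangency: set MRS = p_a/p_o = 4/2 = 2.
MRS depends only on o: 2·o = 2 ⇒ o* = 2/2 = 1.
From the budget, 4·a = 54 − 2·1 = 52, so a* = 13.

a* = 13, o* = 1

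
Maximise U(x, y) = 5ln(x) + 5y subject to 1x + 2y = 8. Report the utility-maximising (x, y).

MU_x = 5/x, MU_y = 5.
MRS = 5/x ÷ 5.
Tangency: set MRS = p_x/p_y = 1/2 = 0.5.
MRS depends only on x: 1/x = 0.5 ⇒ x* = 1/0.5 = 2.
From the budget, 2·y = 8 − 1·2 = 6, so y* = 3.

x* = 2, y* = 3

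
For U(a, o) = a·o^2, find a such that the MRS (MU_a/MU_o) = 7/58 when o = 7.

MU_a = o^2 and MU_o = 2·a·o.
MRS = MU_a/MU_o = (1/2)·o/a.
Substitute o = 7: MRS = 3.5/a. Setting 3.5/a = 7/58 gives a = 3.5/(7/58) = 29.

a = 29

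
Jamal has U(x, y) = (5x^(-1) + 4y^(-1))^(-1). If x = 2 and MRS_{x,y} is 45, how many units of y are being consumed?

y = 12

For CES with ρ = -1, MRS = (5/4)·(y/x)^2.
Setting (5/4)·(y/2)^2 = 45 gives (y/2)^2 = 36, so y/2 = 6 and y = 12.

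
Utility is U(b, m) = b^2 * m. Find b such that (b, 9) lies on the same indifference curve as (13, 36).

b = 26

U(13, 36) = 6084.
Set U(b, 9) = 6084 and solve.
With m = 9: b^2 = 6084/9 = 676; taking the square root, b = 26.
Check: U(26, 9) = 6084.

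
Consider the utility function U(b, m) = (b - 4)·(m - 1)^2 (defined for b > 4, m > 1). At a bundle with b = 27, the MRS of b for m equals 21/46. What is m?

MU_b = (m−1)^2, MU_m = 2·(b−4)·(m−1).
MRS = (1/2)·(m−1)/(b−4).
Substitute b = 27: MRS = (m − 1)/46. Setting this equal to 21/46 gives m − 1 = (21/46)·46 = 21, so m = 22.

m = 22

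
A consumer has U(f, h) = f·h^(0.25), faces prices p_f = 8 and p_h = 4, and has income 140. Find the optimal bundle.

f* = 14, h* = 7

MU_f = h^(0.25) and MU_h = 0.25·f·h^(-0.75).
MRS = MU_f/MU_h = (4)·h/f.
Tangency: set MRS = p_f/p_h = 8/4 = 2.
So (4)·h/f = 2, i.e. h = 0.5·f.
Substitute into the budget 8·f + 4·h = 140: 10·f = 140, so f* = 14.
Then h* = 0.5·14 = 7.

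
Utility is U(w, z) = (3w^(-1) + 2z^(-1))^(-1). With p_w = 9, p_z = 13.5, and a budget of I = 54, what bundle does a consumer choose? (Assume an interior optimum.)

For CES with ρ = -1, MRS = (3/2)·(z/w)^2.
Tangency: set MRS = p_w/p_z = 9/13.5 = 2/3.
So (z/w)^2 = 4/9; taking the square root, z/w = 2/3, i.e. z = (2/3)·w.
Substitute into the budget 9·w + 13.5·z = 54: 18·w = 54, so w* = 3 and z* = (2/3)·3 = 2.

w* = 3, z* = 2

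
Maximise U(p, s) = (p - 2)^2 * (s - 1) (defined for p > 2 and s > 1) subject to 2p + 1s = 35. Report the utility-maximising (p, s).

MU_p = 2·(p−2)·(s−1), MU_s = (p−2)^2.
MRS = (2/1)·(s−1)/(p−2).
Tangency: set MRS = p_p/p_s = 2/1 = 2.
So (2/1)·(s − 1)/(p − 2) = 2, i.e. (s − 1) = (p − 2).
Rewrite the budget in excess-of-subsistence terms: 2·(p − 2) + 1·(s − 1) = 35 − 2·2 − 1·1 = 30.
Substituting, 3·(p − 2) = 30, so p − 2 = 10 and p* = 12.
Then s − 1 = 10, so s* = 11.

p* = 12, s* = 11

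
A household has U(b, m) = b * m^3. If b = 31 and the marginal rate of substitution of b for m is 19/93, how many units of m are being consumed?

MU_b = m^3 and MU_m = 3·b·m^2.
MRS = MU_b/MU_m = (1/3)·m/b.
Substitute b = 31: MRS = m/93. Setting m/93 = 19/93 gives m = (19/93)·93 = 19.

m = 19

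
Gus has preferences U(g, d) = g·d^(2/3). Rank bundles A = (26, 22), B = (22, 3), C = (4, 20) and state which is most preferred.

Bundle A

Evaluate utility at each bundle:
U(A) = 204.137.
U(B) = 45.762.
U(C) = 29.472.
Highest utility is A, so A ≻ B ≻ C.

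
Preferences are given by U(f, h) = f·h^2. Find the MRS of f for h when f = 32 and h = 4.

MU_f = h^2 and MU_h = 2·f·h.
MRS = MU_f/MU_h = (1/2)·h/f.
At (32, 4): MRS = 1/16.
That is, one extra unit of f is worth 1/16 units of h at the margin.

MRS = 1/16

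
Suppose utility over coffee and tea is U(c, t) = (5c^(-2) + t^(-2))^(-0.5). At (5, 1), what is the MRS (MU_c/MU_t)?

MRS = 1/25

For CES with ρ = -2, MRS = (5/1)·(t/c)^3.
At (5, 1): MRS = 1/25.
That is, one extra unit of c is worth 1/25 units of t at the margin.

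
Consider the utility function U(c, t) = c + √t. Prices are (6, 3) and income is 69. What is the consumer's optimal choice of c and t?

MU_c = 1, MU_t = 1/(2√t).
MRS = 1 ÷ (1/(2√t)).
Tangency: set MRS = p_c/p_t = 6/3 = 2.
MRS depends only on t: 2·√t = 2 ⇒ √t = 2/2 = 1 ⇒ t* = 1.
From the budget, 6·c = 69 − 3·1 = 66, so c* = 11.

c* = 11, t* = 1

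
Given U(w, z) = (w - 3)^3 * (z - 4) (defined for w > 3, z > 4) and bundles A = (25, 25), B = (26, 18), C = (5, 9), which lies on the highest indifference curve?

Bundle A

Evaluate utility at each bundle:
U(A) = 223608.
U(B) = 170338.
U(C) = 40.
Highest utility is A, so A ≻ B ≻ C.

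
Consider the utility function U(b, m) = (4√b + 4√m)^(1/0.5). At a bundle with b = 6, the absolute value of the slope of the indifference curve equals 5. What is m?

For CES with ρ = 0.5, MRS = √(m/b).
Setting √(m/6) = 5 gives m/6 = 25 and m = 150.

m = 150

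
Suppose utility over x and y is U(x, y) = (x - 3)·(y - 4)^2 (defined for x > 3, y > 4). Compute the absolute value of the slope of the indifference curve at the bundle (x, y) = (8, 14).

MRS = 1

MU_x = (y−4)^2, MU_y = 2·(x−3)·(y−4).
MRS = (1/2)·(y−4)/(x−3).
At (8, 14): MRS = 1.
That is, one extra unit of x is worth 1 units of y at the margin.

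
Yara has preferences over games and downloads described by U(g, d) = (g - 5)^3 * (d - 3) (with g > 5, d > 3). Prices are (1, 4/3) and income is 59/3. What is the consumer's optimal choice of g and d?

MU_g = 3·(g−5)^2·(d−3), MU_d = (g−5)^3.
MRS = (3/1)·(d−3)/(g−5).
Tangency: set MRS = p_g/p_d = 1/(4/3) = 0.75.
So (3/1)·(d − 3)/(g − 5) = 0.75, i.e. (d − 3) = 0.25·(g − 5).
Rewrite the budget in excess-of-subsistence terms: 1·(g − 5) + (4/3)·(d − 3) = 59/3 − 1·5 − (4/3)·3 = 32/3.
Substituting, (4/3)·(g − 5) = 32/3, so g − 5 = 8 and g* = 13.
Then d − 3 = 0.25·8 = 2, so d* = 5.

g* = 13, d* = 5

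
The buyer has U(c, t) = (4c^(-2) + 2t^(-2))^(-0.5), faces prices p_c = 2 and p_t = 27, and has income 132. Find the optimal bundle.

c* = 12, t* = 4

For CES with ρ = -2, MRS = (4/2)·(t/c)^3.
Tangency: set MRS = p_c/p_t = 2/27.
So (t/c)^3 = 1/27; taking the cube root, t/c = 1/3, i.e. t = (1/3)·c.
Substitute into the budget 2·c + 27·t = 132: 11·c = 132, so c* = 12 and t* = (1/3)·12 = 4.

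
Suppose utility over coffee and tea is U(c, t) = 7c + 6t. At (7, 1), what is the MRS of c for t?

MU_c = 7, MU_t = 6, so MRS = 7/6 at every bundle.
At (7, 1): MRS = 7/6.
The indifference curve has slope −7/6 at this bundle.

MRS = 7/6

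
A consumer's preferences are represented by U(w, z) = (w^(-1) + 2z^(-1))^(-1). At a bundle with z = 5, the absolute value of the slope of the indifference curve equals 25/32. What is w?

w = 4

For CES with ρ = -1, MRS = (1/2)·(z/w)^2.
Setting (1/2)·(5/w)^2 = 25/32 gives (5/w)^2 = 25/16, so 5/w = 1.25 and w = 4.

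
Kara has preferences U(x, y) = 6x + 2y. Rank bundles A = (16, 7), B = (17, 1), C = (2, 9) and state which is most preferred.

Evaluate utility at each bundle:
U(A) = 110.
U(B) = 104.
U(C) = 30.
Highest utility is A, so A ≻ B ≻ C.

Bundle A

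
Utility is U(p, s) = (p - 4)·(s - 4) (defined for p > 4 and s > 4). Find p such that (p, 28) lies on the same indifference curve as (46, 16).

p = 25

U(46, 16) = 504.
Set U(p, 28) = 504 and solve.
With s = 28: (28 − 4) = 24, so (p − 4) = 504/24 = 21.
So p = 4 + 21 = 25.
Check: U(25, 28) = 504.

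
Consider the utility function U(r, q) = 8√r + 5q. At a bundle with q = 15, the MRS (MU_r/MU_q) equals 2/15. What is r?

MU_r = 8/(2√r), MU_q = 5.
MRS = 8/(2√r) ÷ 5.
MRS depends only on r: 0.8/√r = 2/15 ⇒ √r = 0.8/(2/15) = 6 ⇒ r = 36.

r = 36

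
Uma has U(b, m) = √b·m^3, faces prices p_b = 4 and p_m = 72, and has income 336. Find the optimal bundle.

MU_b = 0.5·b^(-0.5)·m^3 and MU_m = 3·√b·m^2.
MRS = MU_b/MU_m = (1/6)·m/b.
Tangency: set MRS = p_b/p_m = 4/72 = 1/18.
So (1/6)·m/b = 1/18, i.e. m = (1/3)·b.
Substitute into the budget 4·b + 72·m = 336: 28·b = 336, so b* = 12.
Then m* = (1/3)·12 = 4.

b* = 12, m* = 4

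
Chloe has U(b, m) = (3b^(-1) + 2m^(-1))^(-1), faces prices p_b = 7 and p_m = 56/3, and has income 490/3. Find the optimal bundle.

For CES with ρ = -1, MRS = (3/2)·(m/b)^2.
Tangency: set MRS = p_b/p_m = 7/(56/3) = 0.375.
So (m/b)^2 = 0.25; taking the square root, m/b = 0.5, i.e. m = 0.5·b.
Substitute into the budget 7·b + (56/3)·m = 490/3: (49/3)·b = 490/3, so b* = 10 and m* = 0.5·10 = 5.

b* = 10, m* = 5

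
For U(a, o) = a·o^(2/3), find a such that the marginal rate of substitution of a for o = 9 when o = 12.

a = 2

MU_a = o^(2/3) and MU_o = 2/3·a·o^(-1/3).
MRS = MU_a/MU_o = (1.5)·o/a.
Substitute o = 12: MRS = 18/a. Setting 18/a = 9 gives a = 18/9 = 2.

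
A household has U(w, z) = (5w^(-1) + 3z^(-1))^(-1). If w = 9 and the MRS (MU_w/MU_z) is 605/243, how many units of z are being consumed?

z = 11

For CES with ρ = -1, MRS = (5/3)·(z/w)^2.
Setting (5/3)·(z/9)^2 = 605/243 gives (z/9)^2 = 121/81, so z/9 = 11/9 and z = 11.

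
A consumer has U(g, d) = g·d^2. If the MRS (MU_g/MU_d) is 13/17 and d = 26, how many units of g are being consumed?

g = 17

MU_g = d^2 and MU_d = 2·g·d.
MRS = MU_g/MU_d = (1/2)·d/g.
Substitute d = 26: MRS = 13/g. Setting 13/g = 13/17 gives g = 13/(13/17) = 17.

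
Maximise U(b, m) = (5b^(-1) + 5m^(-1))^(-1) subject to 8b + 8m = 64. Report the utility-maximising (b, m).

For CES with ρ = -1, MRS = (m/b)^2.
Tangency: set MRS = p_b/p_m = 8/8 = 1.
So (m/b)^2 = 1; taking the square root, m/b = 1, i.e. m = b.
Substitute into the budget 8·b + 8·m = 64: 16·b = 64, so b* = 4 and m* = 4.

b* = 4, m* = 4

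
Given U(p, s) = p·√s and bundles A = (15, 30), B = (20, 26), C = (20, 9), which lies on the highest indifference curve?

Evaluate utility at each bundle:
U(A) = 82.158.
U(B) = 101.980.
U(C) = 60.000.
Highest utility is B, so B ≻ A ≻ C.

Bundle B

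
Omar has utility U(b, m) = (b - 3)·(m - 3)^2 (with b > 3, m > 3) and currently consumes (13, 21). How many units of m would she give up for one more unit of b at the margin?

MRS = 0.9

MU_b = (m−3)^2, MU_m = 2·(b−3)·(m−3).
MRS = (1/2)·(m−3)/(b−3).
At (13, 21): MRS = 0.9.
That is, one extra unit of b is worth 0.9 units of m at the margin.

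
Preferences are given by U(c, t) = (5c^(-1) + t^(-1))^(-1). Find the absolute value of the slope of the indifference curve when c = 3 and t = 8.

For CES with ρ = -1, MRS = (5/1)·(t/c)^2.
At (3, 8): MRS = 320/9.
So at (3, 8) the consumer would give up 320/9 units of t for one more unit of c.

MRS = 320/9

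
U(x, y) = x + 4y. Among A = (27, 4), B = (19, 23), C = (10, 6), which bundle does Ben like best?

Bundle B

Evaluate utility at each bundle:
U(A) = 43.
U(B) = 111.
U(C) = 34.
Highest utility is B, so B ≻ A ≻ C.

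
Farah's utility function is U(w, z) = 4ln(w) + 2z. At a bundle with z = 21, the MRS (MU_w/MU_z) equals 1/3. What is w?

MU_w = 4/w, MU_z = 2.
MRS = 4/w ÷ 2.
MRS depends only on w: 2/w = 1/3 ⇒ w = 2/(1/3) = 6.

w = 6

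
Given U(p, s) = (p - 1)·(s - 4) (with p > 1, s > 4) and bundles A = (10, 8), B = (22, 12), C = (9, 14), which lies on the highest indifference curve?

Bundle B

Evaluate utility at each bundle:
U(A) = 36.
U(B) = 168.
U(C) = 80.
Highest utility is B, so B ≻ C ≻ A.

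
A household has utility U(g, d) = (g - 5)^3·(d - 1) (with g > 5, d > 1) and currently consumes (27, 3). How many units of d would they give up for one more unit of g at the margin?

MU_g = 3·(g−5)^2·(d−1), MU_d = (g−5)^3.
MRS = (3/1)·(d−1)/(g−5).
At (27, 3): MRS = 3/11.
That is, one extra unit of g is worth 3/11 units of d at the margin.

MRS = 3/11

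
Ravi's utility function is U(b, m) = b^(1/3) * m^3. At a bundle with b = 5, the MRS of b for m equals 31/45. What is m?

MU_b = 1/3·b^(-2/3)·m^3 and MU_m = 3·b^(1/3)·m^2.
MRS = MU_b/MU_m = (1/9)·m/b.
Substitute b = 5: MRS = m/45. Setting m/45 = 31/45 gives m = (31/45)·45 = 31.

m = 31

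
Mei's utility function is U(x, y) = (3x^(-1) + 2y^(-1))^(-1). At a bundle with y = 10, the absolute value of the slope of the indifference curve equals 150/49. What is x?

For CES with ρ = -1, MRS = (3/2)·(y/x)^2.
Setting (3/2)·(10/x)^2 = 150/49 gives (10/x)^2 = 100/49, so 10/x = 10/7 and x = 7.

x = 7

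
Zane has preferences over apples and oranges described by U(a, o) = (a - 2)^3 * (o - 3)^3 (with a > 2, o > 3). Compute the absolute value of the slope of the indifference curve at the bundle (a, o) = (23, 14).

MU_a = 3·(a−2)^2·(o−3)^3, MU_o = 3·(a−2)^3·(o−3)^2.
MRS = (o−3)/(a−2).
At (23, 14): MRS = 11/21.
That is, one extra unit of a is worth 11/21 units of o at the margin.

MRS = 11/21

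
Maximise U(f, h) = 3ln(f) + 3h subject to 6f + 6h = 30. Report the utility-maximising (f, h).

f* = 1, h* = 4

MU_f = 3/f, MU_h = 3.
MRS = 3/f ÷ 3.
Tangency: set MRS = p_f/p_h = 6/6 = 1.
MRS depends only on f: 1/f = 1 ⇒ f* = 1/1 = 1.
From the budget, 6·h = 30 − 6·1 = 24, so h* = 4.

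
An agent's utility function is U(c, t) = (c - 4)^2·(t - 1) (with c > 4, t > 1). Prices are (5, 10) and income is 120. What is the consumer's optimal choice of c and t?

c* = 16, t* = 4

MU_c = 2·(c−4)·(t−1), MU_t = (c−4)^2.
MRS = (2/1)·(t−1)/(c−4).
Tangency: set MRS = p_c/p_t = 5/10 = 0.5.
So (2/1)·(t − 1)/(c − 4) = 0.5, i.e. (t − 1) = 0.25·(c − 4).
Rewrite the budget in excess-of-subsistence terms: 5·(c − 4) + 10·(t − 1) = 120 − 5·4 − 10·1 = 90.
Substituting, 7.5·(c − 4) = 90, so c − 4 = 12 and c* = 16.
Then t − 1 = 0.25·12 = 3, so t* = 4.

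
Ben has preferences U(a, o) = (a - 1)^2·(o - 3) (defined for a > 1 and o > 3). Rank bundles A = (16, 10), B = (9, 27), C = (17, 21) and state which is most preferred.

Evaluate utility at each bundle:
U(A) = 1575.
U(B) = 1536.
U(C) = 4608.
Highest utility is C, so C ≻ A ≻ B.

Bundle C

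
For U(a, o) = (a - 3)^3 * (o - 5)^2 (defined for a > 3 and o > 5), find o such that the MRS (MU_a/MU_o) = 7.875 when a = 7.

o = 26

MU_a = 3·(a−3)^2·(o−5)^2, MU_o = 2·(a−3)^3·(o−5).
MRS = (3/2)·(o−5)/(a−3).
Substitute a = 7: MRS = (o − 5)/(8/3). Setting this equal to 7.875 gives o − 5 = 7.875·(8/3) = 21, so o = 26.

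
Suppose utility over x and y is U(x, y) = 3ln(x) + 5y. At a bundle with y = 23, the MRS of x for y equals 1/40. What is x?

x = 24

MU_x = 3/x, MU_y = 5.
MRS = 3/x ÷ 5.
MRS depends only on x: 0.6/x = 1/40 ⇒ x = 0.6/(1/40) = 24.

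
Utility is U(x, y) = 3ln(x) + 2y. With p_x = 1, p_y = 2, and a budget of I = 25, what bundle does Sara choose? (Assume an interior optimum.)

x* = 3, y* = 11

MU_x = 3/x, MU_y = 2.
MRS = 3/x ÷ 2.
Tangency: set MRS = p_x/p_y = 1/2 = 0.5.
MRS depends only on x: 1.5/x = 0.5 ⇒ x* = 1.5/0.5 = 3.
From the budget, 2·y = 25 − 1·3 = 22, so y* = 11.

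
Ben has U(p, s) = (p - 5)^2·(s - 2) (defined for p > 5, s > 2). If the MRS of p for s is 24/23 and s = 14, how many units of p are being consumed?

MU_p = 2·(p−5)·(s−2), MU_s = (p−5)^2.
MRS = (2/1)·(s−2)/(p−5).
Substitute s = 14: MRS = 24/(p − 5). Setting this equal to 24/23 gives p − 5 = 24/(24/23) = 23, so p = 28.

p = 28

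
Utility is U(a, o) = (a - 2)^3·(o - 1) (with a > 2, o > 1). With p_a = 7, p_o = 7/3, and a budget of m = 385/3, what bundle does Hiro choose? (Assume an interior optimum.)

a* = 14, o* = 13

MU_a = 3·(a−2)^2·(o−1), MU_o = (a−2)^3.
MRS = (3/1)·(o−1)/(a−2).
Tangency: set MRS = p_a/p_o = 7/(7/3) = 3.
So (3/1)·(o − 1)/(a − 2) = 3, i.e. (o − 1) = (a − 2).
Rewrite the budget in excess-of-subsistence terms: 7·(a − 2) + (7/3)·(o − 1) = 385/3 − 7·2 − (7/3)·1 = 112.
Substituting, (28/3)·(a − 2) = 112, so a − 2 = 12 and a* = 14.
Then o − 1 = 12, so o* = 13.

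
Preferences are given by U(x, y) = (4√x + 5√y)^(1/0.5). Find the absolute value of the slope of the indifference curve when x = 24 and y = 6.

For CES with ρ = 0.5, MRS = (4/5)·√(y/x).
At (24, 6): MRS = 0.4.
The indifference curve has slope −0.4 at this bundle.

MRS = 0.4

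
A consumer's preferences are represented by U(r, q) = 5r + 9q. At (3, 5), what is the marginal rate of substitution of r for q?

MRS = 5/9

MU_r = 5, MU_q = 9, so MRS = 5/9 at every bundle.
At (3, 5): MRS = 5/9.
So at (3, 5) the consumer would give up 5/9 units of q for one more unit of r.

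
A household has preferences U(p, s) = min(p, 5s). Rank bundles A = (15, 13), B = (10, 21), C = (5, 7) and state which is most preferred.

Bundle A

Evaluate utility at each bundle:
U(A) = 15.
U(B) = 10.
U(C) = 5.
Highest utility is A, so A ≻ B ≻ C.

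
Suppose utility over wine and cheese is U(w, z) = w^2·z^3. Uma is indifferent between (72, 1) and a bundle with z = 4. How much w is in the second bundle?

U(72, 1) = 5184.
Set U(w, 4) = 5184 and solve.
With z = 4: 4^3 = 64, so w^2 = 5184/64 = 81; taking the square root, w = 9.
Check: U(9, 4) = 5184.

w = 9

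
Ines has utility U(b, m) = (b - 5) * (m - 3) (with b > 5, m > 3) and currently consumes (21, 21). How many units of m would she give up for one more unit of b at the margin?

MU_b = (m−3), MU_m = (b−5).
MRS = (m−3)/(b−5).
At (21, 21): MRS = 1.125.
The indifference curve has slope −1.125 at this bundle.

MRS = 1.125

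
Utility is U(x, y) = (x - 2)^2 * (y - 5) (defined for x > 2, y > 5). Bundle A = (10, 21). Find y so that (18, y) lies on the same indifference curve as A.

y = 9

U(10, 21) = 1024.
Set U(18, y) = 1024 and solve.
With x = 18: (18 − 2)^2 = 256, so (y − 5) = 1024/256 = 4.
So y = 5 + 4 = 9.
Check: U(18, 9) = 1024.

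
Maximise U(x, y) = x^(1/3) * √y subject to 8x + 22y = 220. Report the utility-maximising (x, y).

MU_x = 1/3·x^(-2/3)·√y and MU_y = 0.5·x^(1/3)·y^(-0.5).
MRS = MU_x/MU_y = (2/3)·y/x.
Tangency: set MRS = p_x/p_y = 8/22 = 4/11.
So (2/3)·y/x = 4/11, i.e. y = (6/11)·x.
Substitute into the budget 8·x + 22·y = 220: 20·x = 220, so x* = 11.
Then y* = (6/11)·11 = 6.

x* = 11, y* = 6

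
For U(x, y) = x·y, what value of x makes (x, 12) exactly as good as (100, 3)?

x = 25

U(100, 3) = 300.
Set U(x, 12) = 300 and solve.
With y = 12: x = 300/12 = 25.
Check: U(25, 12) = 300.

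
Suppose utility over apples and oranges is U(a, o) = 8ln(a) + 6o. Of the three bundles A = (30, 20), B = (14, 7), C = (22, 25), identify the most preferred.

Evaluate utility at each bundle:
U(A) = 147.210.
U(B) = 63.112.
U(C) = 174.728.
Highest utility is C, so C ≻ A ≻ B.

Bundle C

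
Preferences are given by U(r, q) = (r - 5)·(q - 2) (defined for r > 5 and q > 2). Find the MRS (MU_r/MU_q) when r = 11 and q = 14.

MRS = 2

MU_r = (q−2), MU_q = (r−5).
MRS = (q−2)/(r−5).
At (11, 14): MRS = 2.
That is, one extra unit of r is worth 2 units of q at the margin.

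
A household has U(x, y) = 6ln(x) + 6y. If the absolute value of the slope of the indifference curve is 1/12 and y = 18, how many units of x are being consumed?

x = 12

MU_x = 6/x, MU_y = 6.
MRS = 6/x ÷ 6.
MRS depends only on x: 1/x = 1/12 ⇒ x = 1/(1/12) = 12.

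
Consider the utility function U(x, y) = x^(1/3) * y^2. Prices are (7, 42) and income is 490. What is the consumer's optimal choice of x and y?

MU_x = 1/3·x^(-2/3)·y^2 and MU_y = 2·x^(1/3)·y.
MRS = MU_x/MU_y = (1/6)·y/x.
Tangency: set MRS = p_x/p_y = 7/42 = 1/6.
So (1/6)·y/x = 1/6, i.e. y = x.
Substitute into the budget 7·x + 42·y = 490: 49·x = 490, so x* = 10.
Then y* = 10.

x* = 10, y* = 10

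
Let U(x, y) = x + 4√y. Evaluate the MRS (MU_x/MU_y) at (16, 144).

MRS = 6

MU_x = 1, MU_y = 4/(2√y).
MRS = 1 ÷ (4/(2√y)).
At (16, 144): MRS = 6.
The indifference curve has slope −6 at this bundle.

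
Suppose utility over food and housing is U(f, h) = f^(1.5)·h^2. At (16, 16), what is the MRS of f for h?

MU_f = 1.5·√f·h^2 and MU_h = 2·f^(1.5)·h.
MRS = MU_f/MU_h = (0.75)·h/f.
At (16, 16): MRS = 0.75.
That is, one extra unit of f is worth 0.75 units of h at the margin.

MRS = 0.75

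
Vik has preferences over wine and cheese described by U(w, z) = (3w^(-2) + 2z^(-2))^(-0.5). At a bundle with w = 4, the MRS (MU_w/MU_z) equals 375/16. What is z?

z = 10

For CES with ρ = -2, MRS = (3/2)·(z/w)^3.
Setting (3/2)·(z/4)^3 = 375/16 gives (z/4)^3 = 15.625, so z/4 = 2.5 and z = 10.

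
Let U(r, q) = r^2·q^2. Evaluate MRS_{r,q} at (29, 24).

MRS = 24/29

MU_r = 2·r·q^2 and MU_q = 2·r^2·q.
MRS = MU_r/MU_q = q/r.
At (29, 24): MRS = 24/29.
The indifference curve has slope −24/29 at this bundle.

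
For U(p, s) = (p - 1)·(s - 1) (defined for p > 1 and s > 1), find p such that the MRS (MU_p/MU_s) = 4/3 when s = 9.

MU_p = (s−1), MU_s = (p−1).
MRS = (s−1)/(p−1).
Substitute s = 9: MRS = 8/(p − 1). Setting this equal to 4/3 gives p − 1 = 8/(4/3) = 6, so p = 7.

p = 7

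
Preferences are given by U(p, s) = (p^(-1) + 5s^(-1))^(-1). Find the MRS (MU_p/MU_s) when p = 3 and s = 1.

For CES with ρ = -1, MRS = (1/5)·(s/p)^2.
At (3, 1): MRS = 1/45.
The indifference curve has slope −1/45 at this bundle.

MRS = 1/45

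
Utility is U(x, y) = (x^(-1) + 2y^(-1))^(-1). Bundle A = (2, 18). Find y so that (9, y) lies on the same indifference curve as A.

y = 4

U depends on (x, y) only through S = x^(-1) + 2y^(-1), so equal utility means equal S. At (2, 18): S = 11/18.
With x = 9: 9^(-1) = 1/9, so 2y^(-1) = 11/18 − 1/9 = 0.5, i.e. y^(-1) = 0.25.
Hence y = 1/0.25 = 4.
Check: U(9, 4) = 1.6364.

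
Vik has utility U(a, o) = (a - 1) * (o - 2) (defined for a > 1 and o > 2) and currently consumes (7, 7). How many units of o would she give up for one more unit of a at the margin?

MU_a = (o−2), MU_o = (a−1).
MRS = (o−2)/(a−1).
At (7, 7): MRS = 5/6.
That is, one extra unit of a is worth 5/6 units of o at the margin.

MRS = 5/6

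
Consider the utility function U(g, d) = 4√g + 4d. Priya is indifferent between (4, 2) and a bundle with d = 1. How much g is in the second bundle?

U(4, 2) = 16.
Set U(g, 1) = 16 and solve.
With d = 1: 4√g = 16 − 4·1 = 12, so √g = 3 and g = 9.
Check: U(9, 1) = 16.

g = 9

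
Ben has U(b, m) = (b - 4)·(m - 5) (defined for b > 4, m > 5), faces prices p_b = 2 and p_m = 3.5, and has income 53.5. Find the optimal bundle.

MU_b = (m−5), MU_m = (b−4).
MRS = (m−5)/(b−4).
Tangency: set MRS = p_b/p_m = 2/3.5 = 4/7.
So (m − 5)/(b − 4) = 4/7, i.e. (m − 5) = (4/7)·(b − 4).
Rewrite the budget in excess-of-subsistence terms: 2·(b − 4) + 3.5·(m − 5) = 53.5 − 2·4 − 3.5·5 = 28.
Substituting, 4·(b − 4) = 28, so b − 4 = 7 and b* = 11.
Then m − 5 = (4/7)·7 = 4, so m* = 9.

b* = 11, m* = 9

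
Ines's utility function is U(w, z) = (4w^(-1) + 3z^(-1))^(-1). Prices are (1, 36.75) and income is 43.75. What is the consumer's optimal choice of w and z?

w* = 7, z* = 1

For CES with ρ = -1, MRS = (4/3)·(z/w)^2.
Tangency: set MRS = p_w/p_z = 1/36.75 = 4/147.
So (z/w)^2 = 1/49; taking the square root, z/w = 1/7, i.e. z = (1/7)·w.
Substitute into the budget 1·w + 36.75·z = 43.75: 6.25·w = 43.75, so w* = 7 and z* = (1/7)·7 = 1.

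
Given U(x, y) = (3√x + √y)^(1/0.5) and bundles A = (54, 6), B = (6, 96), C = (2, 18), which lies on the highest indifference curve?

Bundle A

Evaluate utility at each bundle:
U(A) = 600.000.
U(B) = 294.000.
U(C) = 72.000.
Highest utility is A, so A ≻ B ≻ C.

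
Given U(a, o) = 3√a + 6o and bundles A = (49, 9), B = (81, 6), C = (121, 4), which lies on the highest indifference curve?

Evaluate utility at each bundle:
U(A) = 75.000.
U(B) = 63.000.
U(C) = 57.000.
Highest utility is A, so A ≻ B ≻ C.

Bundle A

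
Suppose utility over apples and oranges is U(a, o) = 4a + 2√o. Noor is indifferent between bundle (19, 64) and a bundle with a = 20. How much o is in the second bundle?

U(19, 64) = 92.
Set U(20, o) = 92 and solve.
With a = 20: 2√o = 92 − 4·20 = 12, so √o = 6 and o = 36.
Check: U(20, 36) = 92.

o = 36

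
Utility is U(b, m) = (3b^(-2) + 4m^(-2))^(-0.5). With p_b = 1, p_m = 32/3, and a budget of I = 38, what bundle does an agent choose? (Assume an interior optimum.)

b* = 6, m* = 3

For CES with ρ = -2, MRS = (3/4)·(m/b)^3.
Tangency: set MRS = p_b/p_m = 1/(32/3) = 3/32.
So (m/b)^3 = 0.125; taking the cube root, m/b = 0.5, i.e. m = 0.5·b.
Substitute into the budget 1·b + (32/3)·m = 38: (19/3)·b = 38, so b* = 6 and m* = 0.5·6 = 3.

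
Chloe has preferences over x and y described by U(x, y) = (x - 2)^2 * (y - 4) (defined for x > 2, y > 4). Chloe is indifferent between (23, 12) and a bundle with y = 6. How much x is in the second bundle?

U(23, 12) = 3528.
Set U(x, 6) = 3528 and solve.
With y = 6: (6 − 4) = 2, so (x − 2)^2 = 3528/2 = 1764.
Taking the square root (with x > 2): x − 2 = 42, so x = 44.
Check: U(44, 6) = 3528.

x = 44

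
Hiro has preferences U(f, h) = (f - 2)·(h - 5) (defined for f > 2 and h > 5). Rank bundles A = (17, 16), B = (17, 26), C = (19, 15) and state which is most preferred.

Evaluate utility at each bundle:
U(A) = 165.
U(B) = 315.
U(C) = 170.
Highest utility is B, so B ≻ C ≻ A.

Bundle B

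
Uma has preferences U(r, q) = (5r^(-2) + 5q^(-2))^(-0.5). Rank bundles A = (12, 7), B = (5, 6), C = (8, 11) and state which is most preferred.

Evaluate utility at each bundle:
U(A) = 2.704.
U(B) = 1.718.
U(C) = 2.893.
Highest utility is C, so C ≻ A ≻ B.

Bundle C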